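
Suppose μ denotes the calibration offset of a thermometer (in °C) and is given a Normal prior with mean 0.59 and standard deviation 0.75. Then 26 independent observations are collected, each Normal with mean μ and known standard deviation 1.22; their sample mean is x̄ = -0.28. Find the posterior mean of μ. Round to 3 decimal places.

With known σ, the Normal prior is conjugate. Weight on the data is w = (n/σ²)/(n/σ² + 1/τ₀²) = 17.4684/(17.4684+1.77778) = 0.90763.
Posterior mean = w·x̄ + (1−w)·μ₀ = 0.90763·-0.28 + 0.092370·0.59 = -0.200.

Posterior mean ≈ -0.200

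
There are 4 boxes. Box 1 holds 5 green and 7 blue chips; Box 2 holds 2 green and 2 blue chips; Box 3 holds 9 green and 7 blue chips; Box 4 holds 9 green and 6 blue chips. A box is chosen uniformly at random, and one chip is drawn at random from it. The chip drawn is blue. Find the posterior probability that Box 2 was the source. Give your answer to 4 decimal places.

Posterior probability ≈ 0.2603

P(blue|Box 1) = 0.5833; P(blue|Box 2) = 0.5; P(blue|Box 3) = 0.4375; P(blue|Box 4) = 0.4.
Prior × likelihood for each source: 0.25·0.5833=0.1458, 0.25·0.5=0.1250, 0.25·0.4375=0.1094, 0.25·0.4=0.1000. Summing gives P(blue) = 0.48021.
P(Box 2 | blue) = 0.1250 / 0.48021 = 0.2603.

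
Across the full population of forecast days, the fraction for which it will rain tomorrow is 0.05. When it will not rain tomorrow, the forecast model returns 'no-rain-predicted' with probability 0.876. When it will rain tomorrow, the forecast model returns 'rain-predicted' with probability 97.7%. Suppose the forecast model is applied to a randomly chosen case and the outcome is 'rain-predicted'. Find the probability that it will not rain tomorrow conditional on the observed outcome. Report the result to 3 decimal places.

Let H be the event that it will rain tomorrow. P(H) = 0.05, so P(¬H) = 0.95. With E the 'rain-predicted' result, P(E|H) = 0.977 and P(E|¬H) = 0.124.
P(E) = 0.977·0.05 + 0.124·0.95 = 0.048850 + 0.11780 = 0.16665.
By Bayes' theorem, P(H|E) = 0.048850 / 0.16665 = 0.293. Hence P(¬H|E) = 1 − 0.293 = 0.707.

P(¬H | E) ≈ 0.707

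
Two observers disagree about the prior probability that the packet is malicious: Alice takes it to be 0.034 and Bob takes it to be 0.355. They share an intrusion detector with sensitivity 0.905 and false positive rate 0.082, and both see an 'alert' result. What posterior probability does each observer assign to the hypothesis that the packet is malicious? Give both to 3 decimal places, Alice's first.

The likelihood ratio for an 'alert' result is 0.905/0.082 = 11.037.
Alice: prior odds 0.034/0.966 = 0.035197; posterior odds 0.38845; posterior probability 0.280.
Bob: prior odds 0.355/0.645 = 0.55039; posterior odds 6.0744; posterior probability 0.859.

Alice: 0.280; Bob: 0.859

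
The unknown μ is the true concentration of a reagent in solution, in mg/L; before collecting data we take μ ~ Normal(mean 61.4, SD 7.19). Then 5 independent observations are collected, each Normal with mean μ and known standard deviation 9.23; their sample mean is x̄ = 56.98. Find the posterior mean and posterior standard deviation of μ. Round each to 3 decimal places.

Posterior mean ≈ 58.076; posterior SD ≈ 3.580

With known σ, the Normal prior is conjugate. Weight on the data is w = (n/σ²)/(n/σ² + 1/τ₀²) = 0.0586903/(0.0586903+0.0193438) = 0.75211.
Posterior mean = w·x̄ + (1−w)·μ₀ = 0.75211·56.98 + 0.24789·61.4 = 58.076. Posterior variance = 1/(0.0586903+0.0193438) = 12.8149, so SD = 3.580.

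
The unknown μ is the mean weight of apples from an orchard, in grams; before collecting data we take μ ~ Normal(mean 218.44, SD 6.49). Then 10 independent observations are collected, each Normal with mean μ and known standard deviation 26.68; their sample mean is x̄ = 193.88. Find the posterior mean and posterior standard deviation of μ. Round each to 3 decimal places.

Posterior mean ≈ 209.310; posterior SD ≈ 5.144

Prior precision 1/τ₀² = 1/6.49² = 0.0237416; data precision n/σ² = 10/26.68² = 0.0140484.
Posterior precision = 0.0237416 + 0.0140484 = 0.0377901, giving posterior SD = 1/√0.0377901 = 5.144.
Posterior mean = (0.0237416·218.44 + 0.0140484·193.88) / 0.0377901 = 209.310.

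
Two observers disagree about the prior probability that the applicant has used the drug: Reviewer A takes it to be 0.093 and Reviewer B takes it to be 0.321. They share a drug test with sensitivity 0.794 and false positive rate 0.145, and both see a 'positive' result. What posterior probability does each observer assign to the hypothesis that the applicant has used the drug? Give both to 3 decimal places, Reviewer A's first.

The likelihood ratio for a 'positive' result is 0.794/0.145 = 5.4759.
Reviewer A: prior odds 0.093/0.907 = 0.10254; posterior odds 0.56147; posterior probability 0.360.
Reviewer B: prior odds 0.321/0.679 = 0.47275; posterior odds 2.5887; posterior probability 0.721.

Reviewer A: 0.360; Reviewer B: 0.721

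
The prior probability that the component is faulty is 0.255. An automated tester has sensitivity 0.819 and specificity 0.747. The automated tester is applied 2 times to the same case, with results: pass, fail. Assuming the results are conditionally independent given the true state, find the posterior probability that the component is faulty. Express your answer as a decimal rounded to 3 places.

With H the event that the component is faulty, the joint likelihood of the observed sequence is P(data|H) = 0.181·0.819 = 0.14824 and P(data|¬H) = 0.747·0.253 = 0.18899.
Bayes: P(H|data) = 0.255·0.14824 / (0.255·0.14824 + 0.745·0.18899) = 0.037801/0.17860 = 0.2117.

Posterior P(H) ≈ 0.212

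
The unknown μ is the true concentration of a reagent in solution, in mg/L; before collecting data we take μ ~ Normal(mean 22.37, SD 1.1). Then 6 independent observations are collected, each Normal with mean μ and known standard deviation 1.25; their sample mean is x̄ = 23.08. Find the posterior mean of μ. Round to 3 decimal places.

Prior precision 1/τ₀² = 1/1.1² = 0.826446; data precision n/σ² = 6/1.25² = 3.84000.
Posterior precision = 0.826446 + 3.84000 = 4.66645.
Posterior mean = (0.826446·22.37 + 3.84000·23.08) / 4.66645 = 22.954.

Posterior mean ≈ 22.954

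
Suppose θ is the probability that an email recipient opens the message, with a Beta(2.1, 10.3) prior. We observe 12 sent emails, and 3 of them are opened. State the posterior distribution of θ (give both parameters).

The binomial likelihood is conjugate to the Beta prior: with 3 successes and 9 failures, the posterior is Beta(2.1+3, 10.3+9) = Beta(5.1, 19.3).

Posterior: Beta(5.1, 19.3)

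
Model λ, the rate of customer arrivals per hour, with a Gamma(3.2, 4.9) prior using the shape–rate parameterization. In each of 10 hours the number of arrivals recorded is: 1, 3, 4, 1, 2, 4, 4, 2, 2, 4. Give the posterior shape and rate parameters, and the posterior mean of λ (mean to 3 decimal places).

The Poisson likelihood adds the total count to the shape and the number of exposure periods to the rate. Here ∑xᵢ = 27 and n = 10, so shape 3.2→30.2 and rate 4.9→14.9.
E[λ | data] = 30.2/14.9 = 2.027.

Posterior: Gamma(shape=30.2, rate=14.9); mean ≈ 2.027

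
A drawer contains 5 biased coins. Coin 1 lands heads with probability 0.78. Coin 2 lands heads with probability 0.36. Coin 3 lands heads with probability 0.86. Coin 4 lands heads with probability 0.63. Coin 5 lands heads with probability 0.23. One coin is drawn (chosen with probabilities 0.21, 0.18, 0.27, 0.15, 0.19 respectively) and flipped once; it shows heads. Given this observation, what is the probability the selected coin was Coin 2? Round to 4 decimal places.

Tabulate prior·likelihood by source: [1] prior 0.21, lik 0.78, product 0.1638; [2] prior 0.18, lik 0.36, product 0.06480; [3] prior 0.27, lik 0.86, product 0.2322; [4] prior 0.15, lik 0.63, product 0.09450; [5] prior 0.19, lik 0.23, product 0.04370.
Normalizing constant = 0.59900; the posterior for Coin 2 is its product over the sum, 0.06480/0.59900 = 0.1082.

Posterior probability ≈ 0.1082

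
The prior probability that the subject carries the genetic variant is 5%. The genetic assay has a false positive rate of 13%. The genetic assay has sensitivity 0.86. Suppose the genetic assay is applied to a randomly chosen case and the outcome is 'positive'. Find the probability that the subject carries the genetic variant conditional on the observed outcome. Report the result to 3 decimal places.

P(H | E) ≈ 0.258

Write H for 'the subject carries the genetic variant'. Prior odds H:¬H = 0.05/0.95 = 0.052632. For the 'positive' outcome, the likelihood ratio is 0.86/0.13 = 6.6154.
Posterior odds = 0.052632 × 6.6154 = 0.34818, so P(H|E) = 0.34818/(1+0.34818) = 0.258.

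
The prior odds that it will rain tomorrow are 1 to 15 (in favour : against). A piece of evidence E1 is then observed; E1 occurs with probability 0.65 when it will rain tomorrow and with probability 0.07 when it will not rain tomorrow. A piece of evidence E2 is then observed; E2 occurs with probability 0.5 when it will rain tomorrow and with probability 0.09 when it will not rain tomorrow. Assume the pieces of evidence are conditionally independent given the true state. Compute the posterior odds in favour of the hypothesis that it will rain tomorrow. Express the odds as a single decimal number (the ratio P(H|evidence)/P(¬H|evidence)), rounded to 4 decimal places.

Posterior odds ≈ 3.4392

Prior odds = 1/15 = 0.066667. In log-odds, ln(0.066667) = -2.7081.
Add log likelihood ratios: ln(9.2857) + ln(5.5556) = 3.9433.
Posterior log-odds = 1.2352, so posterior odds = exp(1.2352) = 3.4392.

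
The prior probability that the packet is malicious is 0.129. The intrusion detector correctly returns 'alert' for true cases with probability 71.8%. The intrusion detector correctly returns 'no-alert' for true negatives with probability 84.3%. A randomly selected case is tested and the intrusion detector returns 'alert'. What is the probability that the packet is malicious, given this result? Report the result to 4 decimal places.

P(H | E) ≈ 0.4038

Let H be the event that the packet is malicious. P(H) = 0.129, so P(¬H) = 0.871. With E the 'alert' result, P(E|H) = 0.718 and P(E|¬H) = 0.157.
P(E) = 0.718·0.129 + 0.157·0.871 = 0.092622 + 0.13675 = 0.22937.
By Bayes' theorem, P(H|E) = 0.092622 / 0.22937 = 0.4038.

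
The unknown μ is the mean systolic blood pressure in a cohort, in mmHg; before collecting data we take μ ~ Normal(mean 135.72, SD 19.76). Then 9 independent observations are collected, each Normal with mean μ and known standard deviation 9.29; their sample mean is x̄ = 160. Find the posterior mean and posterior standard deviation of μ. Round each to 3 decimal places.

Prior precision 1/τ₀² = 1/19.76² = 0.00256110; data precision n/σ² = 9/9.29² = 0.104282.
Posterior precision = 0.00256110 + 0.104282 = 0.106844, giving posterior SD = 1/√0.106844 = 3.059.
Posterior mean = (0.00256110·135.72 + 0.104282·160) / 0.106844 = 159.418.

Posterior mean ≈ 159.418; posterior SD ≈ 3.059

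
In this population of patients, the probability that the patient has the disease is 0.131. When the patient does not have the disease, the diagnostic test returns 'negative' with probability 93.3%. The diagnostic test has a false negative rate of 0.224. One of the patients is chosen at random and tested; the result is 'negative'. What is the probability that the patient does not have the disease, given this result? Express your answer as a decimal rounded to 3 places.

P(¬H | E) ≈ 0.965

Let H be the event that the patient has the disease. P(H) = 0.131, so P(¬H) = 0.869. With E the 'negative' result, P(E|H) = 0.224 and P(E|¬H) = 0.933.
P(E) = 0.224·0.131 + 0.933·0.869 = 0.029344 + 0.81078 = 0.84012.
By Bayes' theorem, P(H|E) = 0.029344 / 0.84012 = 0.035. Hence P(¬H|E) = 1 − 0.035 = 0.965.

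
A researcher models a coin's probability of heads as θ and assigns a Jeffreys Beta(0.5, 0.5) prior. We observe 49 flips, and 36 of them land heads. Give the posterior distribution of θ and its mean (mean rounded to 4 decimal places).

Posterior: Beta(36.5, 13.5); mean ≈ 0.7300

The binomial likelihood is conjugate to the Beta prior: with 36 successes and 13 failures, the posterior is Beta(0.5+36, 0.5+13) = Beta(36.5, 13.5).
Posterior mean = α/(α+β) = 36.5/50 = 0.7300.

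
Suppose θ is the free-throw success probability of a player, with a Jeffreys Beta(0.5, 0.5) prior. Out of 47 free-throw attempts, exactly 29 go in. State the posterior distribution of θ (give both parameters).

The binomial likelihood is conjugate to the Beta prior: with 29 successes and 18 failures, the posterior is Beta(0.5+29, 0.5+18) = Beta(29.5, 18.5).

Posterior: Beta(29.5, 18.5)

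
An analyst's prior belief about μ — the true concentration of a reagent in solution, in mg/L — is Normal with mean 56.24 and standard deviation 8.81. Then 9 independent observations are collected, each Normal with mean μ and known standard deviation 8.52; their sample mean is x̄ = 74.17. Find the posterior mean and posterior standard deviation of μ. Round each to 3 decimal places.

With known σ, the Normal prior is conjugate. Weight on the data is w = (n/σ²)/(n/σ² + 1/τ₀²) = 0.123983/(0.123983+0.0128839) = 0.90587.
Posterior mean = w·x̄ + (1−w)·μ₀ = 0.90587·74.17 + 0.094134·56.24 = 72.482. Posterior variance = 1/(0.123983+0.0128839) = 7.30635, so SD = 2.703.

Posterior mean ≈ 72.482; posterior SD ≈ 2.703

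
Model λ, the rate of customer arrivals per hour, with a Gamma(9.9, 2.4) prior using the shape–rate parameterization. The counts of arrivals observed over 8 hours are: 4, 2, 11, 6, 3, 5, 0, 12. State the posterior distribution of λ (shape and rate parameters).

Total count ∑xᵢ = 43 over n = 8 hours.
Gamma is conjugate to the Poisson likelihood: posterior is Gamma(shape = 9.9+43 = 52.9, rate = 2.4+8 = 10.4).

Posterior: Gamma(shape=52.9, rate=10.4)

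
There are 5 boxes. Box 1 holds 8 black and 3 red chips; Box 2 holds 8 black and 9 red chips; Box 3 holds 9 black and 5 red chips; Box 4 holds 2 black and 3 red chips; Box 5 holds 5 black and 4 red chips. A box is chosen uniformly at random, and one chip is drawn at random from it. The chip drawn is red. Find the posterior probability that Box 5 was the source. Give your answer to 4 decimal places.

Posterior probability ≈ 0.2017

P(red|Box 1) = 0.2727; P(red|Box 2) = 0.5294; P(red|Box 3) = 0.3571; P(red|Box 4) = 0.6; P(red|Box 5) = 0.4444.
Prior × likelihood for each source: 0.2·0.2727=0.05455, 0.2·0.5294=0.1059, 0.2·0.3571=0.07143, 0.2·0.6=0.1200, 0.2·0.4444=0.08889. Summing gives P(red) = 0.44075.
P(Box 5 | red) = 0.08889 / 0.44075 = 0.2017.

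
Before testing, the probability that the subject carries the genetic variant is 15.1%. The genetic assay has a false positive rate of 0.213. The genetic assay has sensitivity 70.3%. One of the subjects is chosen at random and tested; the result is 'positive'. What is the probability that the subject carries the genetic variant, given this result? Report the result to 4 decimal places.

Write H for 'the subject carries the genetic variant'. Prior odds H:¬H = 0.151/0.849 = 0.17786. For the 'positive' outcome, the likelihood ratio is 0.703/0.213 = 3.3005.
Posterior odds = 0.17786 × 3.3005 = 0.58701, so P(H|E) = 0.58701/(1+0.58701) = 0.3699.

P(H | E) ≈ 0.3699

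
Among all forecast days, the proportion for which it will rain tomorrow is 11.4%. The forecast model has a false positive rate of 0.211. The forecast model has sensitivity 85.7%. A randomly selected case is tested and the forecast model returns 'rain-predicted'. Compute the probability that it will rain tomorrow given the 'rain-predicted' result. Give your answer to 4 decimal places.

P(H | E) ≈ 0.3432

Let H be the event that it will rain tomorrow. P(H) = 0.114, so P(¬H) = 0.886. With E the 'rain-predicted' result, P(E|H) = 0.857 and P(E|¬H) = 0.211.
P(E) = 0.857·0.114 + 0.211·0.886 = 0.097698 + 0.18695 = 0.28464.
By Bayes' theorem, P(H|E) = 0.097698 / 0.28464 = 0.3432.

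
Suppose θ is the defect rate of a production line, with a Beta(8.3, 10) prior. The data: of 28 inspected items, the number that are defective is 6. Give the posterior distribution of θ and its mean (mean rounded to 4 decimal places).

Posterior: Beta(14.3, 32); mean ≈ 0.3089

Observing 6 successes and 22 failures updates Beta(8.3, 10) by adding the success and failure counts to the two shape parameters: α = 8.3+6 = 14.3, β = 10+22 = 32.
Posterior mean = α/(α+β) = 14.3/46.3 = 0.3089.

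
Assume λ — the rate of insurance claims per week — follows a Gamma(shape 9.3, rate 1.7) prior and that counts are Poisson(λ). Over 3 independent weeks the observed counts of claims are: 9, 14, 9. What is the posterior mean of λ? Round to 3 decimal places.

The Poisson likelihood adds the total count to the shape and the number of exposure periods to the rate. Here ∑xᵢ = 32 and n = 3, so shape 9.3→41.3 and rate 1.7→4.7.
E[λ | data] = 41.3/4.7 = 8.787.

Posterior mean ≈ 8.787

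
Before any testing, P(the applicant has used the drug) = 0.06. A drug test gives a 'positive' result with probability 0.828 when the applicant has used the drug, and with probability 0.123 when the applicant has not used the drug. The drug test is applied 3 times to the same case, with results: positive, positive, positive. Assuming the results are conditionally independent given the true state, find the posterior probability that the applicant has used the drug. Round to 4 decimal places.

With H the event that the applicant has used the drug, the joint likelihood of the observed sequence is P(data|H) = 0.828·0.828·0.828 = 0.56766 and P(data|¬H) = 0.123·0.123·0.123 = 0.0018609.
Bayes: P(H|data) = 0.06·0.56766 / (0.06·0.56766 + 0.94·0.0018609) = 0.034060/0.035809 = 0.9512.

Posterior P(H) ≈ 0.9512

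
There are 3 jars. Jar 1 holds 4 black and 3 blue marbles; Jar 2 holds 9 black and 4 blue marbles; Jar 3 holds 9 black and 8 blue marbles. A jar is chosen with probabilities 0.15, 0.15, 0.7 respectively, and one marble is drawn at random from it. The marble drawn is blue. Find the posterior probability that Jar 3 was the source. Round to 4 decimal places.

Tabulate prior·likelihood by source: [1] prior 0.15, lik 0.4286, product 0.06429; [2] prior 0.15, lik 0.3077, product 0.04615; [3] prior 0.7, lik 0.4706, product 0.3294.
Normalizing constant = 0.43985; the posterior for Jar 3 is its product over the sum, 0.3294/0.43985 = 0.7489.

Posterior probability ≈ 0.7489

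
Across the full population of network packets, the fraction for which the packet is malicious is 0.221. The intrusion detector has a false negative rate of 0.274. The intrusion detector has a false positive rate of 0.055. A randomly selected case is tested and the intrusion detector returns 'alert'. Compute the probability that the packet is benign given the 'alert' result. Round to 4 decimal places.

Let H be the event that the packet is malicious. P(H) = 0.221, so P(¬H) = 0.779. With E the 'alert' result, P(E|H) = 0.726 and P(E|¬H) = 0.055.
P(E) = 0.726·0.221 + 0.055·0.779 = 0.16045 + 0.042845 = 0.20329.
By Bayes' theorem, P(H|E) = 0.16045 / 0.20329 = 0.7892. Hence P(¬H|E) = 1 − 0.7892 = 0.2108.

P(¬H | E) ≈ 0.2108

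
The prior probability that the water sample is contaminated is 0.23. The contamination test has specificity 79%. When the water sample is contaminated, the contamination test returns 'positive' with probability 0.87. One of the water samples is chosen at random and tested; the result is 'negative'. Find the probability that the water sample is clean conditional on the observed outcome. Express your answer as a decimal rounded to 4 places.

Let H be the event that the water sample is contaminated. P(H) = 0.23, so P(¬H) = 0.77. With E the 'negative' result, P(E|H) = 0.13 and P(E|¬H) = 0.79.
P(E) = 0.13·0.23 + 0.79·0.77 = 0.029900 + 0.60830 = 0.63820.
By Bayes' theorem, P(H|E) = 0.029900 / 0.63820 = 0.0469. Hence P(¬H|E) = 1 − 0.0469 = 0.9531.

P(¬H | E) ≈ 0.9531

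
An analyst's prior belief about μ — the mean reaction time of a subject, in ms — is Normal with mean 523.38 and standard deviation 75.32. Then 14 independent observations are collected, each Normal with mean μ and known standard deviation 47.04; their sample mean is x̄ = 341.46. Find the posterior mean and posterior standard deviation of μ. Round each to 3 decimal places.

With known σ, the Normal prior is conjugate. Weight on the data is w = (n/σ²)/(n/σ² + 1/τ₀²) = 0.00632694/(0.00632694+0.00017627) = 0.97289.
Posterior mean = w·x̄ + (1−w)·μ₀ = 0.97289·341.46 + 0.027105·523.38 = 346.391. Posterior variance = 1/(0.00632694+0.00017627) = 153.770, so SD = 12.400.

Posterior mean ≈ 346.391; posterior SD ≈ 12.400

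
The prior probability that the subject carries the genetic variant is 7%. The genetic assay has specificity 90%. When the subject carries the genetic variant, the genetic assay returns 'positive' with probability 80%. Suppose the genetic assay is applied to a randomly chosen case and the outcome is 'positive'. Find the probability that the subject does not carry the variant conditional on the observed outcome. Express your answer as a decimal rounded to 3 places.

Let H be the event that the subject carries the genetic variant. P(H) = 0.07, so P(¬H) = 0.93. With E the 'positive' result, P(E|H) = 0.8 and P(E|¬H) = 0.1.
P(E) = 0.8·0.07 + 0.1·0.93 = 0.056000 + 0.093000 = 0.14900.
By Bayes' theorem, P(H|E) = 0.056000 / 0.14900 = 0.376. Hence P(¬H|E) = 1 − 0.376 = 0.624.

P(¬H | E) ≈ 0.624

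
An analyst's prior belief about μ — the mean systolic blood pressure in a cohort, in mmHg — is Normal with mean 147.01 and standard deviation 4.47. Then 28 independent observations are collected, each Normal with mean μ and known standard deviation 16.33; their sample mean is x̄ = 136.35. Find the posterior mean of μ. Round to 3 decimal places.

Posterior mean ≈ 139.791

Prior precision 1/τ₀² = 1/4.47² = 0.0500478; data precision n/σ² = 28/16.33² = 0.104999.
Posterior precision = 0.0500478 + 0.104999 = 0.155047.
Posterior mean = (0.0500478·147.01 + 0.104999·136.35) / 0.155047 = 139.791.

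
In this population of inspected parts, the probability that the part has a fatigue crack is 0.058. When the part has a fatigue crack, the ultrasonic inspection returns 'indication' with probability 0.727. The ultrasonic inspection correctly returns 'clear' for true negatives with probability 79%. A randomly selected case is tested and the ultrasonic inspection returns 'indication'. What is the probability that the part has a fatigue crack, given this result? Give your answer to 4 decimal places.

P(H | E) ≈ 0.1757

Write H for 'the part has a fatigue crack'. Prior odds H:¬H = 0.058/0.942 = 0.061571. For the 'indication' outcome, the likelihood ratio is 0.727/0.21 = 3.4619.
Posterior odds = 0.061571 × 3.4619 = 0.21315, so P(H|E) = 0.21315/(1+0.21315) = 0.1757.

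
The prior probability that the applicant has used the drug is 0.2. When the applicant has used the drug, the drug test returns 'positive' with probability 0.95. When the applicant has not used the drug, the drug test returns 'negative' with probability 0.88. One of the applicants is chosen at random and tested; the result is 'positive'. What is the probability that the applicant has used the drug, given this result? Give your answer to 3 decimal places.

P(H | E) ≈ 0.664

Let H be the event that the applicant has used the drug. P(H) = 0.2, so P(¬H) = 0.8. With E the 'positive' result, P(E|H) = 0.95 and P(E|¬H) = 0.12.
P(E) = 0.95·0.2 + 0.12·0.8 = 0.19000 + 0.096000 = 0.28600.
By Bayes' theorem, P(H|E) = 0.19000 / 0.28600 = 0.664.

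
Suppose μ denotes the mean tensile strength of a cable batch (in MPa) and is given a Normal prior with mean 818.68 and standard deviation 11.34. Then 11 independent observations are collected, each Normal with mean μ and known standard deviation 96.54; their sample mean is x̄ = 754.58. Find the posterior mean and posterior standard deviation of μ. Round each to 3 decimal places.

Prior precision 1/τ₀² = 1/11.34² = 0.00777632; data precision n/σ² = 11/96.54² = 0.00118026.
Posterior precision = 0.00777632 + 0.00118026 = 0.00895658, giving posterior SD = 1/√0.00895658 = 10.566.
Posterior mean = (0.00777632·818.68 + 0.00118026·754.58) / 0.00895658 = 810.233.

Posterior mean ≈ 810.233; posterior SD ≈ 10.566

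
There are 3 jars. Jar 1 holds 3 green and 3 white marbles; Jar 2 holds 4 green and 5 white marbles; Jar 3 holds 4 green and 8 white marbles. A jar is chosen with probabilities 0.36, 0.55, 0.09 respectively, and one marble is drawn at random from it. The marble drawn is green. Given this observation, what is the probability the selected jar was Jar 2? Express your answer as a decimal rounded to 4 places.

P(green|Jar 1) = 0.5; P(green|Jar 2) = 0.4444; P(green|Jar 3) = 0.3333.
Prior × likelihood for each source: 0.36·0.5=0.1800, 0.55·0.4444=0.2444, 0.09·0.3333=0.03000. Summing gives P(green) = 0.45444.
P(Jar 2 | green) = 0.2444 / 0.45444 = 0.5379.

Posterior probability ≈ 0.5379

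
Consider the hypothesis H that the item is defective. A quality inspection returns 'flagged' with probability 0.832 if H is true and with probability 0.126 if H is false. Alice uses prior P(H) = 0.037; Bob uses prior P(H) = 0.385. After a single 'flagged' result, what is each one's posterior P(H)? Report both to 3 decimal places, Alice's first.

The likelihood ratio for a 'flagged' result is 0.832/0.126 = 6.6032.
Alice: prior odds 0.037/0.963 = 0.038422; posterior odds 0.25370; posterior probability 0.202.
Bob: prior odds 0.385/0.615 = 0.62602; posterior odds 4.1337; posterior probability 0.805.

Alice: 0.202; Bob: 0.805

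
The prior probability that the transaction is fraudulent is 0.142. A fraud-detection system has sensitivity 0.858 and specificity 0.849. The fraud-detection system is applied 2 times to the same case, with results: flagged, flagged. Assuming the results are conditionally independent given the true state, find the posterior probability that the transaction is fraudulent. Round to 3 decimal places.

Posterior P(H) ≈ 0.842

Let H be the event that the transaction is fraudulent; start with P(H) = 0.142. P('flagged'|H) = 0.858, P('flagged'|¬H) = 0.151.
Update on result 1 ('flagged'): P(H) ← 0.858·0.1420 / (0.858·0.1420 + 0.151·0.8580) = 0.12184/0.25139 = 0.4846.
Update on result 2 ('flagged'): P(H) ← 0.858·0.4846 / (0.858·0.4846 + 0.151·0.5154) = 0.41582/0.49364 = 0.8424.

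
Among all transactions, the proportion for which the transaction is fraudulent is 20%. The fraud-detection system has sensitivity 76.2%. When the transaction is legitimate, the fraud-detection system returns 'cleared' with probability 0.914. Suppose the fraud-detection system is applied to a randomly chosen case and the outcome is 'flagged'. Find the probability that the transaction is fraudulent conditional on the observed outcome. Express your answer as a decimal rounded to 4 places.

Let H be the event that the transaction is fraudulent. P(H) = 0.2, so P(¬H) = 0.8. With E the 'flagged' result, P(E|H) = 0.762 and P(E|¬H) = 0.086.
P(E) = 0.762·0.2 + 0.086·0.8 = 0.15240 + 0.068800 = 0.22120.
By Bayes' theorem, P(H|E) = 0.15240 / 0.22120 = 0.6890.

P(H | E) ≈ 0.6890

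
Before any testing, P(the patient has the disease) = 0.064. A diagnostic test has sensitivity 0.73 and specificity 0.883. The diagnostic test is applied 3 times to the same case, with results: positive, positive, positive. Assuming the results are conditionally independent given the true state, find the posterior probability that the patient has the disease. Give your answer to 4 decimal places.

Posterior P(H) ≈ 0.9432

Let H be the event that the patient has the disease; start with P(H) = 0.064. P('positive'|H) = 0.73, P('positive'|¬H) = 0.117.
Update on result 1 ('positive'): P(H) ← 0.73·0.0640 / (0.73·0.0640 + 0.117·0.9360) = 0.046720/0.15623 = 0.2990.
Update on result 2 ('positive'): P(H) ← 0.73·0.2990 / (0.73·0.2990 + 0.117·0.7010) = 0.21830/0.30031 = 0.7269.
Update on result 3 ('positive'): P(H) ← 0.73·0.7269 / (0.73·0.7269 + 0.117·0.2731) = 0.53065/0.56260 = 0.9432.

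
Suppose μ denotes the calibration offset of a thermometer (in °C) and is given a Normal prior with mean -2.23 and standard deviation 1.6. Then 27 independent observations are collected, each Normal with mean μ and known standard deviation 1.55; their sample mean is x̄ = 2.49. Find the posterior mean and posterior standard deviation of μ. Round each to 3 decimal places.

Posterior mean ≈ 2.331; posterior SD ≈ 0.293

Prior precision 1/τ₀² = 1/1.6² = 0.390625; data precision n/σ² = 27/1.55² = 11.2383.
Posterior precision = 0.390625 + 11.2383 = 11.6289, giving posterior SD = 1/√11.6289 = 0.293.
Posterior mean = (0.390625·-2.23 + 11.2383·2.49) / 11.6289 = 2.331.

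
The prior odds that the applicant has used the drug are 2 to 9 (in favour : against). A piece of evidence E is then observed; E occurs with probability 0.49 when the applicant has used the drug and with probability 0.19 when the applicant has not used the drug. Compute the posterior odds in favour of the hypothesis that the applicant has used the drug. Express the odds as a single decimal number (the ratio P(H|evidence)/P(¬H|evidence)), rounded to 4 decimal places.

Prior odds = 2/9 = 0.22222. In log-odds, ln(0.22222) = -1.5041.
Add log likelihood ratio: ln(2.5789) = 0.94738.
Posterior log-odds = -0.55670, so posterior odds = exp(-0.55670) = 0.57310.

Posterior odds ≈ 0.5731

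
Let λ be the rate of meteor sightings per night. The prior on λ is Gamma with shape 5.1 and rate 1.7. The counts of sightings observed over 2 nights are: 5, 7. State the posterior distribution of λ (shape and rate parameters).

Total count ∑xᵢ = 12 over n = 2 nights.
Gamma is conjugate to the Poisson likelihood: posterior is Gamma(shape = 5.1+12 = 17.1, rate = 1.7+2 = 3.7).

Posterior: Gamma(shape=17.1, rate=3.7)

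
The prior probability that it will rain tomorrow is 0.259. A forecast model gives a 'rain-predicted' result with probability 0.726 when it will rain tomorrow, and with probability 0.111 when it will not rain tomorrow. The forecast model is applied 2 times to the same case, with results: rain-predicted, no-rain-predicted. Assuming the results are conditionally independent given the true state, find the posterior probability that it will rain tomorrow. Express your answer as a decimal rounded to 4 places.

Posterior P(H) ≈ 0.4134

Let H be the event that it will rain tomorrow; start with P(H) = 0.259. P('rain-predicted'|H) = 0.726, P('rain-predicted'|¬H) = 0.111.
Update on result 1 ('rain-predicted'): P(H) ← 0.726·0.2590 / (0.726·0.2590 + 0.111·0.7410) = 0.18803/0.27028 = 0.6957.
Update on result 2 ('no-rain-predicted'): P(H) ← 0.274·0.6957 / (0.274·0.6957 + 0.889·0.3043) = 0.19062/0.46115 = 0.4134.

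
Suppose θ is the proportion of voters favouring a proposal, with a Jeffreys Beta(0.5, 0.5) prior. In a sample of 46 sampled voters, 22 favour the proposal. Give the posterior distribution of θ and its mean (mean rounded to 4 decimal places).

Posterior: Beta(22.5, 24.5); mean ≈ 0.4787

The binomial likelihood is conjugate to the Beta prior: with 22 successes and 24 failures, the posterior is Beta(0.5+22, 0.5+24) = Beta(22.5, 24.5).
E[θ | data] = 22.5/(22.5+24.5) = 0.4787.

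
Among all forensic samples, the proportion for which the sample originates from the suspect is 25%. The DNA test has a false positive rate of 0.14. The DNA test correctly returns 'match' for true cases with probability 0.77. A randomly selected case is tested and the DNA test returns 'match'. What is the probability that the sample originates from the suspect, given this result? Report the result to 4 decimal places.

Write H for 'the sample originates from the suspect'. Prior odds H:¬H = 0.25/0.75 = 0.33333. For the 'match' outcome, the likelihood ratio is 0.77/0.14 = 5.5000.
Posterior odds = 0.33333 × 5.5000 = 1.8333, so P(H|E) = 1.8333/(1+1.8333) = 0.6471.

P(H | E) ≈ 0.6471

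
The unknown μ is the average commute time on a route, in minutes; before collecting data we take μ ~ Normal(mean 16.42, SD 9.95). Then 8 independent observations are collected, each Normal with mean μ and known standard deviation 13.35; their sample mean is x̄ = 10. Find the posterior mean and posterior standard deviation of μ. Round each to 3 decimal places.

Posterior mean ≈ 11.179; posterior SD ≈ 4.264

Prior precision 1/τ₀² = 1/9.95² = 0.0101008; data precision n/σ² = 8/13.35² = 0.0448877.
Posterior precision = 0.0101008 + 0.0448877 = 0.0549885, giving posterior SD = 1/√0.0549885 = 4.264.
Posterior mean = (0.0101008·16.42 + 0.0448877·10) / 0.0549885 = 11.179.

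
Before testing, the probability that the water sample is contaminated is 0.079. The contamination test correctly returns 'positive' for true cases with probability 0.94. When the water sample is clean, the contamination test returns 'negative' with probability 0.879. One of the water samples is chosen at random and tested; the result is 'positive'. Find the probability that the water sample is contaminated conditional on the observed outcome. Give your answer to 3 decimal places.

P(H | E) ≈ 0.400

Write H for 'the water sample is contaminated'. Prior odds H:¬H = 0.079/0.921 = 0.085776. For the 'positive' outcome, the likelihood ratio is 0.94/0.121 = 7.7686.
Posterior odds = 0.085776 × 7.7686 = 0.66636, so P(H|E) = 0.66636/(1+0.66636) = 0.400.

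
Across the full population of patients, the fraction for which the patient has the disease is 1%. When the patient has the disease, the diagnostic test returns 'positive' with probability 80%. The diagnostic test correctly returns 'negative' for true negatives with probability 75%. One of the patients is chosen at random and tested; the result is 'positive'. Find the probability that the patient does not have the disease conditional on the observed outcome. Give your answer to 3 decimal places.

P(¬H | E) ≈ 0.969

Let H be the event that the patient has the disease. P(H) = 0.01, so P(¬H) = 0.99. With E the 'positive' result, P(E|H) = 0.8 and P(E|¬H) = 0.25.
P(E) = 0.8·0.01 + 0.25·0.99 = 0.0080000 + 0.24750 = 0.25550.
By Bayes' theorem, P(H|E) = 0.0080000 / 0.25550 = 0.031. Hence P(¬H|E) = 1 − 0.031 = 0.969.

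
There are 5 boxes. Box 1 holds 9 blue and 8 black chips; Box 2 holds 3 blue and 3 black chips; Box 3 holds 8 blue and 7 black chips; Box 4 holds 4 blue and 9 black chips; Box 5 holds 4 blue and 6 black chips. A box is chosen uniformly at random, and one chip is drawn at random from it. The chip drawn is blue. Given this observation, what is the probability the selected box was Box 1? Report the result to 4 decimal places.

Posterior probability ≈ 0.2332

Tabulate prior·likelihood by source: [1] prior 0.2, lik 0.5294, product 0.1059; [2] prior 0.2, lik 0.5, product 0.1000; [3] prior 0.2, lik 0.5333, product 0.1067; [4] prior 0.2, lik 0.3077, product 0.06154; [5] prior 0.2, lik 0.4, product 0.08000.
Normalizing constant = 0.45409; the posterior for Box 1 is its product over the sum, 0.1059/0.45409 = 0.2332.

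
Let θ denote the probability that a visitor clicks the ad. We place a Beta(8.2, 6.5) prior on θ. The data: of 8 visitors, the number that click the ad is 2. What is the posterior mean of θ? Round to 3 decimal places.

Observing 2 successes and 6 failures updates Beta(8.2, 6.5) by adding the success and failure counts to the two shape parameters: α = 8.2+2 = 10.2, β = 6.5+6 = 12.5.
E[θ | data] = 10.2/(10.2+12.5) = 0.449.

Posterior mean ≈ 0.449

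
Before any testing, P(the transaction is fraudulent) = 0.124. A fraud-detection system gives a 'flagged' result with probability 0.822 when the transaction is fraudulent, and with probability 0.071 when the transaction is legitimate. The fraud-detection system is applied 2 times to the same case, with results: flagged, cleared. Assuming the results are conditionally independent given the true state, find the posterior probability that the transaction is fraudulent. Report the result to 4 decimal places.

Posterior P(H) ≈ 0.2390

With H the event that the transaction is fraudulent, the joint likelihood of the observed sequence is P(data|H) = 0.822·0.178 = 0.14632 and P(data|¬H) = 0.071·0.929 = 0.065959.
Bayes: P(H|data) = 0.124·0.14632 / (0.124·0.14632 + 0.876·0.065959) = 0.018143/0.075923 = 0.2390.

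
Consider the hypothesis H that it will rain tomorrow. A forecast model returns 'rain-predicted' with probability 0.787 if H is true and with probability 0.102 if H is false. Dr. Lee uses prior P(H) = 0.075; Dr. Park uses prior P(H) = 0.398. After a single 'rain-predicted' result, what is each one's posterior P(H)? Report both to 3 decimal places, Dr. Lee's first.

P('+'|H) = 0.787, P('+'|¬H) = 0.102.
Dr. Lee: numerator 0.787·0.075 = 0.059025; evidence = 0.059025+0.102·0.925 = 0.15338; posterior = 0.385.
Dr. Park: numerator 0.787·0.398 = 0.31323; evidence = 0.31323+0.102·0.602 = 0.37463; posterior = 0.836.

Dr. Lee: 0.385; Dr. Park: 0.836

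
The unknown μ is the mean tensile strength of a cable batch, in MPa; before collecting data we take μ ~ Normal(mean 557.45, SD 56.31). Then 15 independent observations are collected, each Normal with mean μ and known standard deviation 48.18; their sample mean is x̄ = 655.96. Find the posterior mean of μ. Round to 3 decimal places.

Posterior mean ≈ 651.376

Prior precision 1/τ₀² = 1/56.31² = 0.00031538; data precision n/σ² = 15/48.18² = 0.00646186.
Posterior precision = 0.00031538 + 0.00646186 = 0.00677724.
Posterior mean = (0.00031538·557.45 + 0.00646186·655.96) / 0.00677724 = 651.376.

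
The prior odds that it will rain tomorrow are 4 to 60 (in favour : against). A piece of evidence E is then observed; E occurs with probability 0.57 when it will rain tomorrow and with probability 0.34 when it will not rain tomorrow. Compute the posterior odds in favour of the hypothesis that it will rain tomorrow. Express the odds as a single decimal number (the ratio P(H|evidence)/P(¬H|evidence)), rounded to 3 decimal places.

Prior odds = 4/60 = 0.066667.
Likelihood ratio for E = 0.57/0.34 = 1.6765.
Posterior odds = prior odds × LR = 0.11176.

Posterior odds ≈ 0.112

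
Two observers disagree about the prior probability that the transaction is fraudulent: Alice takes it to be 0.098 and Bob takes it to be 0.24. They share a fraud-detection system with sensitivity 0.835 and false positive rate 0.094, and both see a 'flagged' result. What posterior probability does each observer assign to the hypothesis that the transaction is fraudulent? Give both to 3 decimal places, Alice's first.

Alice: 0.491; Bob: 0.737

The likelihood ratio for a 'flagged' result is 0.835/0.094 = 8.8830.
Alice: prior odds 0.098/0.902 = 0.10865; posterior odds 0.96511; posterior probability 0.491.
Bob: prior odds 0.24/0.76 = 0.31579; posterior odds 2.8052; posterior probability 0.737.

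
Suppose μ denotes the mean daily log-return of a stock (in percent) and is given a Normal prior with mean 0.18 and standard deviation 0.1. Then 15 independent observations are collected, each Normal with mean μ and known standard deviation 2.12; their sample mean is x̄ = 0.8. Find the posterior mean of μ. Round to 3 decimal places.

Posterior mean ≈ 0.200

With known σ, the Normal prior is conjugate. Weight on the data is w = (n/σ²)/(n/σ² + 1/τ₀²) = 3.33749/(3.33749+100.000) = 0.032297.
Posterior mean = w·x̄ + (1−w)·μ₀ = 0.032297·0.8 + 0.96770·0.18 = 0.200.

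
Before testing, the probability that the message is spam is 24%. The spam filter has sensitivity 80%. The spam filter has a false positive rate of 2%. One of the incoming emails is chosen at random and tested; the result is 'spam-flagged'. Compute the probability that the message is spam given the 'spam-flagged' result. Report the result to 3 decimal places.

P(H | E) ≈ 0.927

Write H for 'the message is spam'. Prior odds H:¬H = 0.24/0.76 = 0.31579. For the 'spam-flagged' outcome, the likelihood ratio is 0.8/0.02 = 40.000.
Posterior odds = 0.31579 × 40.000 = 12.632, so P(H|E) = 12.632/(1+12.632) = 0.927.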